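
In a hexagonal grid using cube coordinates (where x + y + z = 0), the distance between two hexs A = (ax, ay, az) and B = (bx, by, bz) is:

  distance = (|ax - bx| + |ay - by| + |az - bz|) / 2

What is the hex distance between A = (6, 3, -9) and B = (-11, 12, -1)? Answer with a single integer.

|ax - bx| = |6 - (-11)| = 17
|ay - by| = |3 - 12| = 9
|az - bz| = |-9 - (-1)| = 8
distance = (17 + 9 + 8) / 2 = 34 / 2 = 17

Answer: 17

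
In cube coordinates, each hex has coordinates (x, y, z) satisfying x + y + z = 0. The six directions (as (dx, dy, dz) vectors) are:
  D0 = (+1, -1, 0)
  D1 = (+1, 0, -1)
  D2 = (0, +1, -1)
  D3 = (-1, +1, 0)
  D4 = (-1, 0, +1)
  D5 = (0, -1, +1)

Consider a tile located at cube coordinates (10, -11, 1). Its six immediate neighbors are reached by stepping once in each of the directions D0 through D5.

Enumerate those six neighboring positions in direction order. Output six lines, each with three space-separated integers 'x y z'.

Center: (10, -11, 1). Add each direction:
  D0: (10, -11, 1) + (1, -1, 0) = (11, -12, 1)
  D1: (10, -11, 1) + (1, 0, -1) = (11, -11, 0)
  D2: (10, -11, 1) + (0, 1, -1) = (10, -10, 0)
  D3: (10, -11, 1) + (-1, 1, 0) = (9, -10, 1)
  D4: (10, -11, 1) + (-1, 0, 1) = (9, -11, 2)
  D5: (10, -11, 1) + (0, -1, 1) = (10, -12, 2)

Answer: 11 -12 1
11 -11 0
10 -10 0
9 -10 1
9 -11 2
10 -12 2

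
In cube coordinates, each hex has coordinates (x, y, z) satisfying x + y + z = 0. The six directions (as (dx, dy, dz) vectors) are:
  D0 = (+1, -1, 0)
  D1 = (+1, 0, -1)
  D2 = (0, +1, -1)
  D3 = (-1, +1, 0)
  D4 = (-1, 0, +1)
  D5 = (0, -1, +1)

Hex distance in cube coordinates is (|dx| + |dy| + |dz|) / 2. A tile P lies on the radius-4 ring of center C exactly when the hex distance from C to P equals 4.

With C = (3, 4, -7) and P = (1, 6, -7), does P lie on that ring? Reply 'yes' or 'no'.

Answer: no

Derivation:
|px - cx| = |1 - 3| = 2
|py - cy| = |6 - 4| = 2
|pz - cz| = |-7 - (-7)| = 0
distance = (2+2+0)/2 = 4/2 = 2
radius = 4; distance != radius -> no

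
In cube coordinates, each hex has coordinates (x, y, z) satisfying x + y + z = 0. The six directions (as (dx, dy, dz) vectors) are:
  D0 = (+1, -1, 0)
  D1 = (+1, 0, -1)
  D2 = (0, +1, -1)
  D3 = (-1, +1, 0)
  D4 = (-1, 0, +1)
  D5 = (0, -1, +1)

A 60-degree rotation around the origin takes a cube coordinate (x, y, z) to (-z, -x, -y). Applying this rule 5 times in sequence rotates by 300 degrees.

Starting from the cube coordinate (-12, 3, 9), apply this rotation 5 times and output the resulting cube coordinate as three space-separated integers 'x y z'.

Answer: -3 -9 12

Derivation:
Start: (-12, 3, 9)
Step 1: (-12, 3, 9) -> (-(9), -(-12), -(3)) = (-9, 12, -3)
Step 2: (-9, 12, -3) -> (-(-3), -(-9), -(12)) = (3, 9, -12)
Step 3: (3, 9, -12) -> (-(-12), -(3), -(9)) = (12, -3, -9)
Step 4: (12, -3, -9) -> (-(-9), -(12), -(-3)) = (9, -12, 3)
Step 5: (9, -12, 3) -> (-(3), -(9), -(-12)) = (-3, -9, 12)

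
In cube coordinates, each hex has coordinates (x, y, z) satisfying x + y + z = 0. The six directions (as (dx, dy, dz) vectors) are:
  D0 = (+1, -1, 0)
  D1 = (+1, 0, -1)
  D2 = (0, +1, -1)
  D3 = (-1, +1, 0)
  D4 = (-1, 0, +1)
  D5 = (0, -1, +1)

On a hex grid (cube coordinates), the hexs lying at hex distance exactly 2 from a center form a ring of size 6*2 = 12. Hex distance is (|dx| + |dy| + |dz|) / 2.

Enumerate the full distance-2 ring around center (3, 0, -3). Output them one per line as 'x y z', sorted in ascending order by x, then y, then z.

Answer: 1 0 -1
1 1 -2
1 2 -3
2 -1 -1
2 2 -4
3 -2 -1
3 2 -5
4 -2 -2
4 1 -5
5 -2 -3
5 -1 -4
5 0 -5

Derivation:
Walk ring at distance 2 from (3, 0, -3):
Start at center + D4*2 = (1, 0, -1)
  hex 0: (1, 0, -1)
  hex 1: (2, -1, -1)
  hex 2: (3, -2, -1)
  hex 3: (4, -2, -2)
  hex 4: (5, -2, -3)
  hex 5: (5, -1, -4)
  hex 6: (5, 0, -5)
  hex 7: (4, 1, -5)
  hex 8: (3, 2, -5)
  hex 9: (2, 2, -4)
  hex 10: (1, 2, -3)
  hex 11: (1, 1, -2)
Sorted: 12 hexes.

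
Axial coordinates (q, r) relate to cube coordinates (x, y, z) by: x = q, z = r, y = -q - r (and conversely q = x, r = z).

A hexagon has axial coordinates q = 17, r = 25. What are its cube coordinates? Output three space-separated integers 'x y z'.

Answer: 17 -42 25

Derivation:
x = q = 17
z = r = 25
y = -x - z = -(17) - (25) = -42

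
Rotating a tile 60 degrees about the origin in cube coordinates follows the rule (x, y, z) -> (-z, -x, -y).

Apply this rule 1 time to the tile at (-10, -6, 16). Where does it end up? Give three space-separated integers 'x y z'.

Start: (-10, -6, 16)
Step 1: (-10, -6, 16) -> (-(16), -(-10), -(-6)) = (-16, 10, 6)

Answer: -16 10 6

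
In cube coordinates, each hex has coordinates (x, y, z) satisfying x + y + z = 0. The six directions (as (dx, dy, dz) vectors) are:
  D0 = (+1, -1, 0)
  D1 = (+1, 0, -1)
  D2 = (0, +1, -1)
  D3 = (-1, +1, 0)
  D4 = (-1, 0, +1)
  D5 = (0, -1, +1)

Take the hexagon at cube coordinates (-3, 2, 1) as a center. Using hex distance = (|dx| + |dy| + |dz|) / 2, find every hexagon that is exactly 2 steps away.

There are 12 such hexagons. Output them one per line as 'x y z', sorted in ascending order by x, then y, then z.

Walk ring at distance 2 from (-3, 2, 1):
Start at center + D4*2 = (-5, 2, 3)
  hex 0: (-5, 2, 3)
  hex 1: (-4, 1, 3)
  hex 2: (-3, 0, 3)
  hex 3: (-2, 0, 2)
  hex 4: (-1, 0, 1)
  hex 5: (-1, 1, 0)
  hex 6: (-1, 2, -1)
  hex 7: (-2, 3, -1)
  hex 8: (-3, 4, -1)
  hex 9: (-4, 4, 0)
  hex 10: (-5, 4, 1)
  hex 11: (-5, 3, 2)
Sorted: 12 hexes.

Answer: -5 2 3
-5 3 2
-5 4 1
-4 1 3
-4 4 0
-3 0 3
-3 4 -1
-2 0 2
-2 3 -1
-1 0 1
-1 1 0
-1 2 -1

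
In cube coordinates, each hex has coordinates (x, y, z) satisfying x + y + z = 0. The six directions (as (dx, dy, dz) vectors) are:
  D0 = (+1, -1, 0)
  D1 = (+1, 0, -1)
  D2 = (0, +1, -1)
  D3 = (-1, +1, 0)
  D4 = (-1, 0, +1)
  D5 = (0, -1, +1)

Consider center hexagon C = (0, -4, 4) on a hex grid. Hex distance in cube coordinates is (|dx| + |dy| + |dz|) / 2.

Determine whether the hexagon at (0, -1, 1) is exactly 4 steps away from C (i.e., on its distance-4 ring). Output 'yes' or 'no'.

|px - cx| = |0 - 0| = 0
|py - cy| = |-1 - (-4)| = 3
|pz - cz| = |1 - 4| = 3
distance = (0+3+3)/2 = 6/2 = 3
radius = 4; distance != radius -> no

Answer: no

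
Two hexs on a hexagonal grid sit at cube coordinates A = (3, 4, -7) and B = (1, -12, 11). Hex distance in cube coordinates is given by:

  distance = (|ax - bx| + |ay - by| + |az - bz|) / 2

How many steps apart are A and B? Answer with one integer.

Answer: 18

Derivation:
|ax - bx| = |3 - 1| = 2
|ay - by| = |4 - (-12)| = 16
|az - bz| = |-7 - 11| = 18
distance = (2 + 16 + 18) / 2 = 36 / 2 = 18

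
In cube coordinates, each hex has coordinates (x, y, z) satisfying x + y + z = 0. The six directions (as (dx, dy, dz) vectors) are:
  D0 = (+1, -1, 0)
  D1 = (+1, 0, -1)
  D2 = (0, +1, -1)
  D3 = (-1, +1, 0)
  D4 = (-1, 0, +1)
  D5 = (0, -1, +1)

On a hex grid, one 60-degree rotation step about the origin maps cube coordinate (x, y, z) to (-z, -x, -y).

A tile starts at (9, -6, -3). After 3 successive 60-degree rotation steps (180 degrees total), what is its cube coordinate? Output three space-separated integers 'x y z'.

Start: (9, -6, -3)
Step 1: (9, -6, -3) -> (-(-3), -(9), -(-6)) = (3, -9, 6)
Step 2: (3, -9, 6) -> (-(6), -(3), -(-9)) = (-6, -3, 9)
Step 3: (-6, -3, 9) -> (-(9), -(-6), -(-3)) = (-9, 6, 3)

Answer: -9 6 3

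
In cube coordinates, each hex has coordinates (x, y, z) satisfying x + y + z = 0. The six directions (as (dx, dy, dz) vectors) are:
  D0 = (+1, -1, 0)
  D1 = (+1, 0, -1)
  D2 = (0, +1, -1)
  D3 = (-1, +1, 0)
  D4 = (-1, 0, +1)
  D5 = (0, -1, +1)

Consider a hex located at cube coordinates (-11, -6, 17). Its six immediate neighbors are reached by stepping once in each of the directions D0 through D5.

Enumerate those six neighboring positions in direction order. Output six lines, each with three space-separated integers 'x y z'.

Center: (-11, -6, 17). Add each direction:
  D0: (-11, -6, 17) + (1, -1, 0) = (-10, -7, 17)
  D1: (-11, -6, 17) + (1, 0, -1) = (-10, -6, 16)
  D2: (-11, -6, 17) + (0, 1, -1) = (-11, -5, 16)
  D3: (-11, -6, 17) + (-1, 1, 0) = (-12, -5, 17)
  D4: (-11, -6, 17) + (-1, 0, 1) = (-12, -6, 18)
  D5: (-11, -6, 17) + (0, -1, 1) = (-11, -7, 18)

Answer: -10 -7 17
-10 -6 16
-11 -5 16
-12 -5 17
-12 -6 18
-11 -7 18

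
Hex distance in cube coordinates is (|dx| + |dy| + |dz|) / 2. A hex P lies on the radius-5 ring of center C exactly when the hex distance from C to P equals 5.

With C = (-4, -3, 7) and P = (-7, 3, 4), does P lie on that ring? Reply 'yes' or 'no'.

Answer: no

Derivation:
|px - cx| = |-7 - (-4)| = 3
|py - cy| = |3 - (-3)| = 6
|pz - cz| = |4 - 7| = 3
distance = (3+6+3)/2 = 12/2 = 6
radius = 5; distance != radius -> no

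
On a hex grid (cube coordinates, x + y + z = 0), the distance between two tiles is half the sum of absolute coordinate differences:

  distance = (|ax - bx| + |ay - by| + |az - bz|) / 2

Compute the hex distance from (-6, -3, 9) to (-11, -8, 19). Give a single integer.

Answer: 10

Derivation:
|ax - bx| = |-6 - (-11)| = 5
|ay - by| = |-3 - (-8)| = 5
|az - bz| = |9 - 19| = 10
distance = (5 + 5 + 10) / 2 = 20 / 2 = 10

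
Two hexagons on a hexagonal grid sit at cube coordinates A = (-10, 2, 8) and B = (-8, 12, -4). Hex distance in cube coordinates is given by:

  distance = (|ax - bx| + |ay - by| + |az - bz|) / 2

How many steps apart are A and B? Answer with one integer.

Answer: 12

Derivation:
|ax - bx| = |-10 - (-8)| = 2
|ay - by| = |2 - 12| = 10
|az - bz| = |8 - (-4)| = 12
distance = (2 + 10 + 12) / 2 = 24 / 2 = 12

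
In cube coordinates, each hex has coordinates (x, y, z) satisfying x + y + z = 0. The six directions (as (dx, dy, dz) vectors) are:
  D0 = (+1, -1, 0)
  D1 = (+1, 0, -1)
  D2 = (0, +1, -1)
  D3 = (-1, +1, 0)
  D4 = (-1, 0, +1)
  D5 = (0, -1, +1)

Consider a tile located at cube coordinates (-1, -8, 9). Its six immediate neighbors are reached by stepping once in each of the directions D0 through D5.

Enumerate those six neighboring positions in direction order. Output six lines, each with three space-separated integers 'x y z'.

Answer: 0 -9 9
0 -8 8
-1 -7 8
-2 -7 9
-2 -8 10
-1 -9 10

Derivation:
Center: (-1, -8, 9). Add each direction:
  D0: (-1, -8, 9) + (1, -1, 0) = (0, -9, 9)
  D1: (-1, -8, 9) + (1, 0, -1) = (0, -8, 8)
  D2: (-1, -8, 9) + (0, 1, -1) = (-1, -7, 8)
  D3: (-1, -8, 9) + (-1, 1, 0) = (-2, -7, 9)
  D4: (-1, -8, 9) + (-1, 0, 1) = (-2, -8, 10)
  D5: (-1, -8, 9) + (0, -1, 1) = (-1, -9, 10)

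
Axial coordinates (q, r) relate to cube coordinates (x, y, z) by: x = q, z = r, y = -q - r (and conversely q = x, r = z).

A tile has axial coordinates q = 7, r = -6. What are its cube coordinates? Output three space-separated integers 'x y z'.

x = q = 7
z = r = -6
y = -x - z = -(7) - (-6) = -1

Answer: 7 -1 -6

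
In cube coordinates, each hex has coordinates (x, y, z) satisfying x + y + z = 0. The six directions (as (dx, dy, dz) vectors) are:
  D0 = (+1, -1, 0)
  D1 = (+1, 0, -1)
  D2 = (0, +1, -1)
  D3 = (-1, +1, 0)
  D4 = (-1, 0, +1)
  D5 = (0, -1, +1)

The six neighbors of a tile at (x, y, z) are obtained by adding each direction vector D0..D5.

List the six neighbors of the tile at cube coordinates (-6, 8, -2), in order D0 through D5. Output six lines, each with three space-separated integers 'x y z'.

Answer: -5 7 -2
-5 8 -3
-6 9 -3
-7 9 -2
-7 8 -1
-6 7 -1

Derivation:
Center: (-6, 8, -2). Add each direction:
  D0: (-6, 8, -2) + (1, -1, 0) = (-5, 7, -2)
  D1: (-6, 8, -2) + (1, 0, -1) = (-5, 8, -3)
  D2: (-6, 8, -2) + (0, 1, -1) = (-6, 9, -3)
  D3: (-6, 8, -2) + (-1, 1, 0) = (-7, 9, -2)
  D4: (-6, 8, -2) + (-1, 0, 1) = (-7, 8, -1)
  D5: (-6, 8, -2) + (0, -1, 1) = (-6, 7, -1)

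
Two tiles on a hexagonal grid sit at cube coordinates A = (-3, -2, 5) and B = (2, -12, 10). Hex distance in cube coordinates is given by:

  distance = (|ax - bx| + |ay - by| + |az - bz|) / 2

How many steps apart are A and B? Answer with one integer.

|ax - bx| = |-3 - 2| = 5
|ay - by| = |-2 - (-12)| = 10
|az - bz| = |5 - 10| = 5
distance = (5 + 10 + 5) / 2 = 20 / 2 = 10

Answer: 10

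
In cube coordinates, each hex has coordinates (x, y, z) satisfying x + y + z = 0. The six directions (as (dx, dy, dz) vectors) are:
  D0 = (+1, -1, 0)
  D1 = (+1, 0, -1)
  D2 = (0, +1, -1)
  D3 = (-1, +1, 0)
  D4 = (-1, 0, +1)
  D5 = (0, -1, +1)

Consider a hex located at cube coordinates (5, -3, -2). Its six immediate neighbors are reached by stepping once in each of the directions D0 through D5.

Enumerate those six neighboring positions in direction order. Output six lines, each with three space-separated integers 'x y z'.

Center: (5, -3, -2). Add each direction:
  D0: (5, -3, -2) + (1, -1, 0) = (6, -4, -2)
  D1: (5, -3, -2) + (1, 0, -1) = (6, -3, -3)
  D2: (5, -3, -2) + (0, 1, -1) = (5, -2, -3)
  D3: (5, -3, -2) + (-1, 1, 0) = (4, -2, -2)
  D4: (5, -3, -2) + (-1, 0, 1) = (4, -3, -1)
  D5: (5, -3, -2) + (0, -1, 1) = (5, -4, -1)

Answer: 6 -4 -2
6 -3 -3
5 -2 -3
4 -2 -2
4 -3 -1
5 -4 -1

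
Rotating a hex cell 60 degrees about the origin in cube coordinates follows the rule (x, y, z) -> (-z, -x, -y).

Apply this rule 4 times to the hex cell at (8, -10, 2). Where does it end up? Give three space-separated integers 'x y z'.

Answer: 2 8 -10

Derivation:
Start: (8, -10, 2)
Step 1: (8, -10, 2) -> (-(2), -(8), -(-10)) = (-2, -8, 10)
Step 2: (-2, -8, 10) -> (-(10), -(-2), -(-8)) = (-10, 2, 8)
Step 3: (-10, 2, 8) -> (-(8), -(-10), -(2)) = (-8, 10, -2)
Step 4: (-8, 10, -2) -> (-(-2), -(-8), -(10)) = (2, 8, -10)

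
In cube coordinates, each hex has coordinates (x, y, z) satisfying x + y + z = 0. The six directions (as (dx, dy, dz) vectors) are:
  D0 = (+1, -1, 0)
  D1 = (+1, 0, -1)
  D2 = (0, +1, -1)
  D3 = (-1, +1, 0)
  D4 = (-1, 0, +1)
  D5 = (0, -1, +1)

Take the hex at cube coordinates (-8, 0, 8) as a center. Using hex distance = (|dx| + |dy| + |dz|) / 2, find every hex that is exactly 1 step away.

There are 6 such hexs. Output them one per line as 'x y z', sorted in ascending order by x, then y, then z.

Answer: -9 0 9
-9 1 8
-8 -1 9
-8 1 7
-7 -1 8
-7 0 7

Derivation:
Walk ring at distance 1 from (-8, 0, 8):
Start at center + D4*1 = (-9, 0, 9)
  hex 0: (-9, 0, 9)
  hex 1: (-8, -1, 9)
  hex 2: (-7, -1, 8)
  hex 3: (-7, 0, 7)
  hex 4: (-8, 1, 7)
  hex 5: (-9, 1, 8)
Sorted: 6 hexes.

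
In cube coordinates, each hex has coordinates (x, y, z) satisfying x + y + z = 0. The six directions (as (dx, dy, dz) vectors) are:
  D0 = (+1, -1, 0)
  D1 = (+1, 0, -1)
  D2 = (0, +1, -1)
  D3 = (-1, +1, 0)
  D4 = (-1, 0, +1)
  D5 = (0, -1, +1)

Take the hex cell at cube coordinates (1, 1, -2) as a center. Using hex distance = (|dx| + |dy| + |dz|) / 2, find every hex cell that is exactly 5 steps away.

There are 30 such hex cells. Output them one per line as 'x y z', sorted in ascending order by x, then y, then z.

Walk ring at distance 5 from (1, 1, -2):
Start at center + D4*5 = (-4, 1, 3)
  hex 0: (-4, 1, 3)
  hex 1: (-3, 0, 3)
  hex 2: (-2, -1, 3)
  hex 3: (-1, -2, 3)
  hex 4: (0, -3, 3)
  hex 5: (1, -4, 3)
  hex 6: (2, -4, 2)
  hex 7: (3, -4, 1)
  hex 8: (4, -4, 0)
  hex 9: (5, -4, -1)
  hex 10: (6, -4, -2)
  hex 11: (6, -3, -3)
  hex 12: (6, -2, -4)
  hex 13: (6, -1, -5)
  hex 14: (6, 0, -6)
  hex 15: (6, 1, -7)
  hex 16: (5, 2, -7)
  hex 17: (4, 3, -7)
  hex 18: (3, 4, -7)
  hex 19: (2, 5, -7)
  hex 20: (1, 6, -7)
  hex 21: (0, 6, -6)
  hex 22: (-1, 6, -5)
  hex 23: (-2, 6, -4)
  hex 24: (-3, 6, -3)
  hex 25: (-4, 6, -2)
  hex 26: (-4, 5, -1)
  hex 27: (-4, 4, 0)
  hex 28: (-4, 3, 1)
  hex 29: (-4, 2, 2)
Sorted: 30 hexes.

Answer: -4 1 3
-4 2 2
-4 3 1
-4 4 0
-4 5 -1
-4 6 -2
-3 0 3
-3 6 -3
-2 -1 3
-2 6 -4
-1 -2 3
-1 6 -5
0 -3 3
0 6 -6
1 -4 3
1 6 -7
2 -4 2
2 5 -7
3 -4 1
3 4 -7
4 -4 0
4 3 -7
5 -4 -1
5 2 -7
6 -4 -2
6 -3 -3
6 -2 -4
6 -1 -5
6 0 -6
6 1 -7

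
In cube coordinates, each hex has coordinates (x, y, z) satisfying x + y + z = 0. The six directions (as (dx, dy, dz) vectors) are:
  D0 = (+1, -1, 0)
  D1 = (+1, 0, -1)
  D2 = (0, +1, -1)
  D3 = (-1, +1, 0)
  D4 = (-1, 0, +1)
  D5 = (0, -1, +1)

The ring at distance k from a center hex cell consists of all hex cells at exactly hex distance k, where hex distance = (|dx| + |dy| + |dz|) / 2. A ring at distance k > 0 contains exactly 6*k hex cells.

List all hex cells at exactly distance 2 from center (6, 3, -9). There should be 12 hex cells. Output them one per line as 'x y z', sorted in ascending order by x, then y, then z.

Answer: 4 3 -7
4 4 -8
4 5 -9
5 2 -7
5 5 -10
6 1 -7
6 5 -11
7 1 -8
7 4 -11
8 1 -9
8 2 -10
8 3 -11

Derivation:
Walk ring at distance 2 from (6, 3, -9):
Start at center + D4*2 = (4, 3, -7)
  hex 0: (4, 3, -7)
  hex 1: (5, 2, -7)
  hex 2: (6, 1, -7)
  hex 3: (7, 1, -8)
  hex 4: (8, 1, -9)
  hex 5: (8, 2, -10)
  hex 6: (8, 3, -11)
  hex 7: (7, 4, -11)
  hex 8: (6, 5, -11)
  hex 9: (5, 5, -10)
  hex 10: (4, 5, -9)
  hex 11: (4, 4, -8)
Sorted: 12 hexes.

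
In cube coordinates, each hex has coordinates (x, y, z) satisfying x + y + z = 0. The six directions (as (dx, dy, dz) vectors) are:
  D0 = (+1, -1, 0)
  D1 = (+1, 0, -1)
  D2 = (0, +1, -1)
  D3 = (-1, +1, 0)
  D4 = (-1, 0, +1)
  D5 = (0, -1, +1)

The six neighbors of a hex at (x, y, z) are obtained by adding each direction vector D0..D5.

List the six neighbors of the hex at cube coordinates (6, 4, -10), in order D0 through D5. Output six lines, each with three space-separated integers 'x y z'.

Center: (6, 4, -10). Add each direction:
  D0: (6, 4, -10) + (1, -1, 0) = (7, 3, -10)
  D1: (6, 4, -10) + (1, 0, -1) = (7, 4, -11)
  D2: (6, 4, -10) + (0, 1, -1) = (6, 5, -11)
  D3: (6, 4, -10) + (-1, 1, 0) = (5, 5, -10)
  D4: (6, 4, -10) + (-1, 0, 1) = (5, 4, -9)
  D5: (6, 4, -10) + (0, -1, 1) = (6, 3, -9)

Answer: 7 3 -10
7 4 -11
6 5 -11
5 5 -10
5 4 -9
6 3 -9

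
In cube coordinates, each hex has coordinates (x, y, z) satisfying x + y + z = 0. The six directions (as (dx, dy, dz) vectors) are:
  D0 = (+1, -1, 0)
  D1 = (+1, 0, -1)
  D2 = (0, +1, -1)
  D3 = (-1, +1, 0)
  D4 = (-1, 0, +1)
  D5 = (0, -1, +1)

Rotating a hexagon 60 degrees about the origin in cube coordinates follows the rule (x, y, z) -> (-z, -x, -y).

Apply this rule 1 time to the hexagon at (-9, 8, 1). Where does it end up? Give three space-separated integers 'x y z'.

Start: (-9, 8, 1)
Step 1: (-9, 8, 1) -> (-(1), -(-9), -(8)) = (-1, 9, -8)

Answer: -1 9 -8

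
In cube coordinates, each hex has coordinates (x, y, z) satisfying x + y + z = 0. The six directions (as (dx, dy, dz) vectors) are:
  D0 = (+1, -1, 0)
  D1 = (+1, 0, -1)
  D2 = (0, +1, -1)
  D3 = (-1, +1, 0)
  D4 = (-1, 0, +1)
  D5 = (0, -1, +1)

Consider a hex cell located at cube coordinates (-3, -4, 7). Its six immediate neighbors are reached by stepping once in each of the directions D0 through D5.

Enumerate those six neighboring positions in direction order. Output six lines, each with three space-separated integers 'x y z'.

Answer: -2 -5 7
-2 -4 6
-3 -3 6
-4 -3 7
-4 -4 8
-3 -5 8

Derivation:
Center: (-3, -4, 7). Add each direction:
  D0: (-3, -4, 7) + (1, -1, 0) = (-2, -5, 7)
  D1: (-3, -4, 7) + (1, 0, -1) = (-2, -4, 6)
  D2: (-3, -4, 7) + (0, 1, -1) = (-3, -3, 6)
  D3: (-3, -4, 7) + (-1, 1, 0) = (-4, -3, 7)
  D4: (-3, -4, 7) + (-1, 0, 1) = (-4, -4, 8)
  D5: (-3, -4, 7) + (0, -1, 1) = (-3, -5, 8)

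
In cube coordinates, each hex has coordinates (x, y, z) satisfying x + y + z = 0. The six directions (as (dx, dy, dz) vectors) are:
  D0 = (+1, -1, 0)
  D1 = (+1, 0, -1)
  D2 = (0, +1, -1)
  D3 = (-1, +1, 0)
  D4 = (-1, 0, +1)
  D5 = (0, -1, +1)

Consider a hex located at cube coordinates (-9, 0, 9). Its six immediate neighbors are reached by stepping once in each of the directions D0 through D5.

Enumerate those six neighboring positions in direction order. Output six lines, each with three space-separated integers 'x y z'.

Center: (-9, 0, 9). Add each direction:
  D0: (-9, 0, 9) + (1, -1, 0) = (-8, -1, 9)
  D1: (-9, 0, 9) + (1, 0, -1) = (-8, 0, 8)
  D2: (-9, 0, 9) + (0, 1, -1) = (-9, 1, 8)
  D3: (-9, 0, 9) + (-1, 1, 0) = (-10, 1, 9)
  D4: (-9, 0, 9) + (-1, 0, 1) = (-10, 0, 10)
  D5: (-9, 0, 9) + (0, -1, 1) = (-9, -1, 10)

Answer: -8 -1 9
-8 0 8
-9 1 8
-10 1 9
-10 0 10
-9 -1 10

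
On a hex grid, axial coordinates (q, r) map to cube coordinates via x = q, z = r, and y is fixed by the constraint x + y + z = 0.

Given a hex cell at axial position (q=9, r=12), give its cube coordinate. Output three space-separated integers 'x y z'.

Answer: 9 -21 12

Derivation:
x = q = 9
z = r = 12
y = -x - z = -(9) - (12) = -21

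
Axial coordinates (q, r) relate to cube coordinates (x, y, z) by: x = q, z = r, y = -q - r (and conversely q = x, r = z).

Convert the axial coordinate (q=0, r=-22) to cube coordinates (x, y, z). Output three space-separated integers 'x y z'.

x = q = 0
z = r = -22
y = -x - z = -(0) - (-22) = 22

Answer: 0 22 -22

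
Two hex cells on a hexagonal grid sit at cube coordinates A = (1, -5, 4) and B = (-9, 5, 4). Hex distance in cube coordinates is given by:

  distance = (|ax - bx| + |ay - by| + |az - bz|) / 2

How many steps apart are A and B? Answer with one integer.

Answer: 10

Derivation:
|ax - bx| = |1 - (-9)| = 10
|ay - by| = |-5 - 5| = 10
|az - bz| = |4 - 4| = 0
distance = (10 + 10 + 0) / 2 = 20 / 2 = 10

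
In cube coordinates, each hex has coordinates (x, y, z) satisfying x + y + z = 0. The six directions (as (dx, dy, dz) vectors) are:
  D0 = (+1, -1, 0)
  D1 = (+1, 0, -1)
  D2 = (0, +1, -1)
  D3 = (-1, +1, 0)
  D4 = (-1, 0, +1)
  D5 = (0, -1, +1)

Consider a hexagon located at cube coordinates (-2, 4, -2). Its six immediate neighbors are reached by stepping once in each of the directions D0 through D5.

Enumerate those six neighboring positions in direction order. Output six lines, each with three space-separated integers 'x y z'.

Answer: -1 3 -2
-1 4 -3
-2 5 -3
-3 5 -2
-3 4 -1
-2 3 -1

Derivation:
Center: (-2, 4, -2). Add each direction:
  D0: (-2, 4, -2) + (1, -1, 0) = (-1, 3, -2)
  D1: (-2, 4, -2) + (1, 0, -1) = (-1, 4, -3)
  D2: (-2, 4, -2) + (0, 1, -1) = (-2, 5, -3)
  D3: (-2, 4, -2) + (-1, 1, 0) = (-3, 5, -2)
  D4: (-2, 4, -2) + (-1, 0, 1) = (-3, 4, -1)
  D5: (-2, 4, -2) + (0, -1, 1) = (-2, 3, -1)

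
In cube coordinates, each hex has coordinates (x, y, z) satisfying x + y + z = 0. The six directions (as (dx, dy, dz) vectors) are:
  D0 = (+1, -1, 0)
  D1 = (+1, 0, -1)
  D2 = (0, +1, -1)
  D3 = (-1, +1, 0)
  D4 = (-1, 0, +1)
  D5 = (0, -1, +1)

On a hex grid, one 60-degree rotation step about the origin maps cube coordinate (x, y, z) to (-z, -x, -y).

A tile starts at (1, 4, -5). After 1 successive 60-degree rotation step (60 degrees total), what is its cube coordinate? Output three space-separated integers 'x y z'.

Answer: 5 -1 -4

Derivation:
Start: (1, 4, -5)
Step 1: (1, 4, -5) -> (-(-5), -(1), -(4)) = (5, -1, -4)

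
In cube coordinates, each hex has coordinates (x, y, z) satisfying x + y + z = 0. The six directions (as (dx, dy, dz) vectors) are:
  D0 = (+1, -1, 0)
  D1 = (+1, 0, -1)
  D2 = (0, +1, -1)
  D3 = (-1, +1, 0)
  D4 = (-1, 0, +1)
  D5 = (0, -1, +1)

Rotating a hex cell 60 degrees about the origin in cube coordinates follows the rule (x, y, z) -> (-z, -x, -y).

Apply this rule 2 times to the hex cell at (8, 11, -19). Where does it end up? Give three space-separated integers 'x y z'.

Start: (8, 11, -19)
Step 1: (8, 11, -19) -> (-(-19), -(8), -(11)) = (19, -8, -11)
Step 2: (19, -8, -11) -> (-(-11), -(19), -(-8)) = (11, -19, 8)

Answer: 11 -19 8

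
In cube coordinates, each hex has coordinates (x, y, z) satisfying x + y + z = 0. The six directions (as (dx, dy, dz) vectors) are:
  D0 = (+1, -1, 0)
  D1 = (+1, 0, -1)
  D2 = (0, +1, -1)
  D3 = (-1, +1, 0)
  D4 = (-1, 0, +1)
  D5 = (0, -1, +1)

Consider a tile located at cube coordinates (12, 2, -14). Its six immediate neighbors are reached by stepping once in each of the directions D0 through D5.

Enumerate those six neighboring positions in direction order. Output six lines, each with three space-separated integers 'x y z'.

Center: (12, 2, -14). Add each direction:
  D0: (12, 2, -14) + (1, -1, 0) = (13, 1, -14)
  D1: (12, 2, -14) + (1, 0, -1) = (13, 2, -15)
  D2: (12, 2, -14) + (0, 1, -1) = (12, 3, -15)
  D3: (12, 2, -14) + (-1, 1, 0) = (11, 3, -14)
  D4: (12, 2, -14) + (-1, 0, 1) = (11, 2, -13)
  D5: (12, 2, -14) + (0, -1, 1) = (12, 1, -13)

Answer: 13 1 -14
13 2 -15
12 3 -15
11 3 -14
11 2 -13
12 1 -13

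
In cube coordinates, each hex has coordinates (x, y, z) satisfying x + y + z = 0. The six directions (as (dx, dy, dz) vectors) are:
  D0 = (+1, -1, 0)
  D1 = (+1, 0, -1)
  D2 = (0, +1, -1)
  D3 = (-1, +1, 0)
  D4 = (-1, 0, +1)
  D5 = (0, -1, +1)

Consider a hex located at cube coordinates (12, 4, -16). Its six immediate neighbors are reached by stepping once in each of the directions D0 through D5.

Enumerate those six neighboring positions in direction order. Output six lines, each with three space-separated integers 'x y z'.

Answer: 13 3 -16
13 4 -17
12 5 -17
11 5 -16
11 4 -15
12 3 -15

Derivation:
Center: (12, 4, -16). Add each direction:
  D0: (12, 4, -16) + (1, -1, 0) = (13, 3, -16)
  D1: (12, 4, -16) + (1, 0, -1) = (13, 4, -17)
  D2: (12, 4, -16) + (0, 1, -1) = (12, 5, -17)
  D3: (12, 4, -16) + (-1, 1, 0) = (11, 5, -16)
  D4: (12, 4, -16) + (-1, 0, 1) = (11, 4, -15)
  D5: (12, 4, -16) + (0, -1, 1) = (12, 3, -15)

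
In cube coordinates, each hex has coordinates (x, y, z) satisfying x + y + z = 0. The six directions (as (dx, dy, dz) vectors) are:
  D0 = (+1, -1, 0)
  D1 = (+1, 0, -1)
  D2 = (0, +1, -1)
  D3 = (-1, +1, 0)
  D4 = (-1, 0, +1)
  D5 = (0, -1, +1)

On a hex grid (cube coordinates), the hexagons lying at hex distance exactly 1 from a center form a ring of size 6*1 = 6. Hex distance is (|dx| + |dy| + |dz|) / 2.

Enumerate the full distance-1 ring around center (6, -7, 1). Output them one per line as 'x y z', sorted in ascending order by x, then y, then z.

Walk ring at distance 1 from (6, -7, 1):
Start at center + D4*1 = (5, -7, 2)
  hex 0: (5, -7, 2)
  hex 1: (6, -8, 2)
  hex 2: (7, -8, 1)
  hex 3: (7, -7, 0)
  hex 4: (6, -6, 0)
  hex 5: (5, -6, 1)
Sorted: 6 hexes.

Answer: 5 -7 2
5 -6 1
6 -8 2
6 -6 0
7 -8 1
7 -7 0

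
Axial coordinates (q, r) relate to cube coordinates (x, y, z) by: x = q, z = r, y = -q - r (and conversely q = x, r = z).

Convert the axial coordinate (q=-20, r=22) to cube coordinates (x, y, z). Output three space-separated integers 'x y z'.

Answer: -20 -2 22

Derivation:
x = q = -20
z = r = 22
y = -x - z = -(-20) - (22) = -2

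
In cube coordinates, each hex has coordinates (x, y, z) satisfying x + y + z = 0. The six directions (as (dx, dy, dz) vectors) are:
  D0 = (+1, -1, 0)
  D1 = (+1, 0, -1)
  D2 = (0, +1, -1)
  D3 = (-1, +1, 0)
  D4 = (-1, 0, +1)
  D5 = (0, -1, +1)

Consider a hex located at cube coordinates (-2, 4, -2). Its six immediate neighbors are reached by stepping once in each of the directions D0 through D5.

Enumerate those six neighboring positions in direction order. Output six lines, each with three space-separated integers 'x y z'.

Answer: -1 3 -2
-1 4 -3
-2 5 -3
-3 5 -2
-3 4 -1
-2 3 -1

Derivation:
Center: (-2, 4, -2). Add each direction:
  D0: (-2, 4, -2) + (1, -1, 0) = (-1, 3, -2)
  D1: (-2, 4, -2) + (1, 0, -1) = (-1, 4, -3)
  D2: (-2, 4, -2) + (0, 1, -1) = (-2, 5, -3)
  D3: (-2, 4, -2) + (-1, 1, 0) = (-3, 5, -2)
  D4: (-2, 4, -2) + (-1, 0, 1) = (-3, 4, -1)
  D5: (-2, 4, -2) + (0, -1, 1) = (-2, 3, -1)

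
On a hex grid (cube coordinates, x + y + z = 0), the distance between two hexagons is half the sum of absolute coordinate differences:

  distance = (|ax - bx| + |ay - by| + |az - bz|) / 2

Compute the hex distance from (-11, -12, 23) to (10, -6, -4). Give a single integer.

Answer: 27

Derivation:
|ax - bx| = |-11 - 10| = 21
|ay - by| = |-12 - (-6)| = 6
|az - bz| = |23 - (-4)| = 27
distance = (21 + 6 + 27) / 2 = 54 / 2 = 27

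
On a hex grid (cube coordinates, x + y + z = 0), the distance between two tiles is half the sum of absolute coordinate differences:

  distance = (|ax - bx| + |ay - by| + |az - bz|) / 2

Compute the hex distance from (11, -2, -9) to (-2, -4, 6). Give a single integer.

|ax - bx| = |11 - (-2)| = 13
|ay - by| = |-2 - (-4)| = 2
|az - bz| = |-9 - 6| = 15
distance = (13 + 2 + 15) / 2 = 30 / 2 = 15

Answer: 15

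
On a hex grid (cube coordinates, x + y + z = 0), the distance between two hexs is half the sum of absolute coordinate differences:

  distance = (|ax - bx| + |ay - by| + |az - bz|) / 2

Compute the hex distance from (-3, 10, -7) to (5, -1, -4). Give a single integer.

|ax - bx| = |-3 - 5| = 8
|ay - by| = |10 - (-1)| = 11
|az - bz| = |-7 - (-4)| = 3
distance = (8 + 11 + 3) / 2 = 22 / 2 = 11

Answer: 11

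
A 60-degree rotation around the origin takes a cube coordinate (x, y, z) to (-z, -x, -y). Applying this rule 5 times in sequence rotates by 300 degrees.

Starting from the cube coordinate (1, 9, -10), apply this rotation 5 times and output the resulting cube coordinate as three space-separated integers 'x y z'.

Answer: -9 10 -1

Derivation:
Start: (1, 9, -10)
Step 1: (1, 9, -10) -> (-(-10), -(1), -(9)) = (10, -1, -9)
Step 2: (10, -1, -9) -> (-(-9), -(10), -(-1)) = (9, -10, 1)
Step 3: (9, -10, 1) -> (-(1), -(9), -(-10)) = (-1, -9, 10)
Step 4: (-1, -9, 10) -> (-(10), -(-1), -(-9)) = (-10, 1, 9)
Step 5: (-10, 1, 9) -> (-(9), -(-10), -(1)) = (-9, 10, -1)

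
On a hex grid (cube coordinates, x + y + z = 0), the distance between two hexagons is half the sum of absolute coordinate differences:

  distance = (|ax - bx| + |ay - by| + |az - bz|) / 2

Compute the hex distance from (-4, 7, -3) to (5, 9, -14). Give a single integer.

|ax - bx| = |-4 - 5| = 9
|ay - by| = |7 - 9| = 2
|az - bz| = |-3 - (-14)| = 11
distance = (9 + 2 + 11) / 2 = 22 / 2 = 11

Answer: 11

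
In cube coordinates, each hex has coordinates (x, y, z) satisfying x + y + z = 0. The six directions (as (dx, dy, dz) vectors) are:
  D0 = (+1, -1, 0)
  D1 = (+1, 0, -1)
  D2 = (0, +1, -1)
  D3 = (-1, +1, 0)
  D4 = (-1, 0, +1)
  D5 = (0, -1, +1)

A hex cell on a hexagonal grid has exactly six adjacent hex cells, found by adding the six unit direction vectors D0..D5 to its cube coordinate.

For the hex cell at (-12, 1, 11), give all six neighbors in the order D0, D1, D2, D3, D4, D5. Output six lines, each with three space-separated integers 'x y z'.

Answer: -11 0 11
-11 1 10
-12 2 10
-13 2 11
-13 1 12
-12 0 12

Derivation:
Center: (-12, 1, 11). Add each direction:
  D0: (-12, 1, 11) + (1, -1, 0) = (-11, 0, 11)
  D1: (-12, 1, 11) + (1, 0, -1) = (-11, 1, 10)
  D2: (-12, 1, 11) + (0, 1, -1) = (-12, 2, 10)
  D3: (-12, 1, 11) + (-1, 1, 0) = (-13, 2, 11)
  D4: (-12, 1, 11) + (-1, 0, 1) = (-13, 1, 12)
  D5: (-12, 1, 11) + (0, -1, 1) = (-12, 0, 12)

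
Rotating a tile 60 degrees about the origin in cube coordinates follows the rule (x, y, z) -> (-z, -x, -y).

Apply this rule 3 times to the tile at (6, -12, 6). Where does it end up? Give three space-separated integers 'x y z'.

Answer: -6 12 -6

Derivation:
Start: (6, -12, 6)
Step 1: (6, -12, 6) -> (-(6), -(6), -(-12)) = (-6, -6, 12)
Step 2: (-6, -6, 12) -> (-(12), -(-6), -(-6)) = (-12, 6, 6)
Step 3: (-12, 6, 6) -> (-(6), -(-12), -(6)) = (-6, 12, -6)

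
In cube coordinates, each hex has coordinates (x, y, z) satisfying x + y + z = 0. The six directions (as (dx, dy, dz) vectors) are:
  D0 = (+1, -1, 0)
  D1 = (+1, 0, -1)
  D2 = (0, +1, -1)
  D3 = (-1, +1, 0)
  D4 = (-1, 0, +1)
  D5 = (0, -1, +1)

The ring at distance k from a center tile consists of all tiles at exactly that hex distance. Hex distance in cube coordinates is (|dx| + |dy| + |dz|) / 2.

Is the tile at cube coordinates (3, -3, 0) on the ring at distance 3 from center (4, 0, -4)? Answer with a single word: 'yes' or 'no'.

|px - cx| = |3 - 4| = 1
|py - cy| = |-3 - 0| = 3
|pz - cz| = |0 - (-4)| = 4
distance = (1+3+4)/2 = 8/2 = 4
radius = 3; distance != radius -> no

Answer: no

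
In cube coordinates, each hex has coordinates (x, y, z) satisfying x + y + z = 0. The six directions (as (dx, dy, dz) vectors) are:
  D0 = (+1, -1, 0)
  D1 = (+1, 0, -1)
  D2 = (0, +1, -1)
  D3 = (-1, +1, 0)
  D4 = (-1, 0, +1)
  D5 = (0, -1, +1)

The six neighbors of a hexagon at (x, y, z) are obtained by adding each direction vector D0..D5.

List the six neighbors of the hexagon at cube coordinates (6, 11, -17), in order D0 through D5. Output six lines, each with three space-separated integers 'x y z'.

Answer: 7 10 -17
7 11 -18
6 12 -18
5 12 -17
5 11 -16
6 10 -16

Derivation:
Center: (6, 11, -17). Add each direction:
  D0: (6, 11, -17) + (1, -1, 0) = (7, 10, -17)
  D1: (6, 11, -17) + (1, 0, -1) = (7, 11, -18)
  D2: (6, 11, -17) + (0, 1, -1) = (6, 12, -18)
  D3: (6, 11, -17) + (-1, 1, 0) = (5, 12, -17)
  D4: (6, 11, -17) + (-1, 0, 1) = (5, 11, -16)
  D5: (6, 11, -17) + (0, -1, 1) = (6, 10, -16)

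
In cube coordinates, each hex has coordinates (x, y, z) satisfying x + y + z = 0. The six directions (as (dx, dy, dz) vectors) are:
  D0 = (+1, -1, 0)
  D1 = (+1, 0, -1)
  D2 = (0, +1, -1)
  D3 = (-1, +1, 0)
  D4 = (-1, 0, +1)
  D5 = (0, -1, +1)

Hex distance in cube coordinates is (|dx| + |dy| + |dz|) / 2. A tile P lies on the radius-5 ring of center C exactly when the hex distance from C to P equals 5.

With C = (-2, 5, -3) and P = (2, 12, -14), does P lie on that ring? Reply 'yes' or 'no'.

Answer: no

Derivation:
|px - cx| = |2 - (-2)| = 4
|py - cy| = |12 - 5| = 7
|pz - cz| = |-14 - (-3)| = 11
distance = (4+7+11)/2 = 22/2 = 11
radius = 5; distance != radius -> no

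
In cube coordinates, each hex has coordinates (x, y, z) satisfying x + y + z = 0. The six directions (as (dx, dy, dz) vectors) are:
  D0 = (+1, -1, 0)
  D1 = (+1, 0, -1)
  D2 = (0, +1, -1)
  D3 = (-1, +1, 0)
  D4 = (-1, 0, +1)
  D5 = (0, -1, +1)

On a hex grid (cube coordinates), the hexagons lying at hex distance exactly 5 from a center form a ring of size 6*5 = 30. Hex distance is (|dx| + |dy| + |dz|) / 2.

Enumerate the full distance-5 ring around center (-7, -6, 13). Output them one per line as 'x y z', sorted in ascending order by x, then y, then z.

Answer: -12 -6 18
-12 -5 17
-12 -4 16
-12 -3 15
-12 -2 14
-12 -1 13
-11 -7 18
-11 -1 12
-10 -8 18
-10 -1 11
-9 -9 18
-9 -1 10
-8 -10 18
-8 -1 9
-7 -11 18
-7 -1 8
-6 -11 17
-6 -2 8
-5 -11 16
-5 -3 8
-4 -11 15
-4 -4 8
-3 -11 14
-3 -5 8
-2 -11 13
-2 -10 12
-2 -9 11
-2 -8 10
-2 -7 9
-2 -6 8

Derivation:
Walk ring at distance 5 from (-7, -6, 13):
Start at center + D4*5 = (-12, -6, 18)
  hex 0: (-12, -6, 18)
  hex 1: (-11, -7, 18)
  hex 2: (-10, -8, 18)
  hex 3: (-9, -9, 18)
  hex 4: (-8, -10, 18)
  hex 5: (-7, -11, 18)
  hex 6: (-6, -11, 17)
  hex 7: (-5, -11, 16)
  hex 8: (-4, -11, 15)
  hex 9: (-3, -11, 14)
  hex 10: (-2, -11, 13)
  hex 11: (-2, -10, 12)
  hex 12: (-2, -9, 11)
  hex 13: (-2, -8, 10)
  hex 14: (-2, -7, 9)
  hex 15: (-2, -6, 8)
  hex 16: (-3, -5, 8)
  hex 17: (-4, -4, 8)
  hex 18: (-5, -3, 8)
  hex 19: (-6, -2, 8)
  hex 20: (-7, -1, 8)
  hex 21: (-8, -1, 9)
  hex 22: (-9, -1, 10)
  hex 23: (-10, -1, 11)
  hex 24: (-11, -1, 12)
  hex 25: (-12, -1, 13)
  hex 26: (-12, -2, 14)
  hex 27: (-12, -3, 15)
  hex 28: (-12, -4, 16)
  hex 29: (-12, -5, 17)
Sorted: 30 hexes.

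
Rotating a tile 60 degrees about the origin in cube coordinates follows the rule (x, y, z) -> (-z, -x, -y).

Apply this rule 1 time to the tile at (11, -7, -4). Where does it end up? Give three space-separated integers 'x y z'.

Answer: 4 -11 7

Derivation:
Start: (11, -7, -4)
Step 1: (11, -7, -4) -> (-(-4), -(11), -(-7)) = (4, -11, 7)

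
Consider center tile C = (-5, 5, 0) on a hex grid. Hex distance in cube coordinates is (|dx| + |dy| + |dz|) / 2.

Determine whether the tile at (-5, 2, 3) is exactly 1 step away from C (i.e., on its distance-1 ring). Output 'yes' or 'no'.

Answer: no

Derivation:
|px - cx| = |-5 - (-5)| = 0
|py - cy| = |2 - 5| = 3
|pz - cz| = |3 - 0| = 3
distance = (0+3+3)/2 = 6/2 = 3
radius = 1; distance != radius -> no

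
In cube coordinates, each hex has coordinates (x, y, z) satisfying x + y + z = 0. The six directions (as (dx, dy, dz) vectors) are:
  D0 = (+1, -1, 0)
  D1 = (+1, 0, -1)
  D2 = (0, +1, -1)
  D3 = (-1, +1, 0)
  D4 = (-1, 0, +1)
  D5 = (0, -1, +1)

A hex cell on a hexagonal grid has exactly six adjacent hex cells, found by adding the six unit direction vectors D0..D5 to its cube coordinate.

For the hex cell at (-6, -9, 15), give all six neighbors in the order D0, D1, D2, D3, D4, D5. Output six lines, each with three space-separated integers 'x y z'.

Center: (-6, -9, 15). Add each direction:
  D0: (-6, -9, 15) + (1, -1, 0) = (-5, -10, 15)
  D1: (-6, -9, 15) + (1, 0, -1) = (-5, -9, 14)
  D2: (-6, -9, 15) + (0, 1, -1) = (-6, -8, 14)
  D3: (-6, -9, 15) + (-1, 1, 0) = (-7, -8, 15)
  D4: (-6, -9, 15) + (-1, 0, 1) = (-7, -9, 16)
  D5: (-6, -9, 15) + (0, -1, 1) = (-6, -10, 16)

Answer: -5 -10 15
-5 -9 14
-6 -8 14
-7 -8 15
-7 -9 16
-6 -10 16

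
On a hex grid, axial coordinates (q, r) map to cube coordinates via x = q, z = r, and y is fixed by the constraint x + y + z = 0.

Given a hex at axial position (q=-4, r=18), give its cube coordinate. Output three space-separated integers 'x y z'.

Answer: -4 -14 18

Derivation:
x = q = -4
z = r = 18
y = -x - z = -(-4) - (18) = -14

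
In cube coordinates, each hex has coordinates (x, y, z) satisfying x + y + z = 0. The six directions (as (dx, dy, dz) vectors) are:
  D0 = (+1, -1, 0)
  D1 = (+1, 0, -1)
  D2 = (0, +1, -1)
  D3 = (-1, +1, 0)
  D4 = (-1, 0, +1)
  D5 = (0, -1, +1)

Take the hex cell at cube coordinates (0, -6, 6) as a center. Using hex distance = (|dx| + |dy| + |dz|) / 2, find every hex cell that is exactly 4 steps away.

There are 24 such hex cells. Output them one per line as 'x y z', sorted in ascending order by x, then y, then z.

Answer: -4 -6 10
-4 -5 9
-4 -4 8
-4 -3 7
-4 -2 6
-3 -7 10
-3 -2 5
-2 -8 10
-2 -2 4
-1 -9 10
-1 -2 3
0 -10 10
0 -2 2
1 -10 9
1 -3 2
2 -10 8
2 -4 2
3 -10 7
3 -5 2
4 -10 6
4 -9 5
4 -8 4
4 -7 3
4 -6 2

Derivation:
Walk ring at distance 4 from (0, -6, 6):
Start at center + D4*4 = (-4, -6, 10)
  hex 0: (-4, -6, 10)
  hex 1: (-3, -7, 10)
  hex 2: (-2, -8, 10)
  hex 3: (-1, -9, 10)
  hex 4: (0, -10, 10)
  hex 5: (1, -10, 9)
  hex 6: (2, -10, 8)
  hex 7: (3, -10, 7)
  hex 8: (4, -10, 6)
  hex 9: (4, -9, 5)
  hex 10: (4, -8, 4)
  hex 11: (4, -7, 3)
  hex 12: (4, -6, 2)
  hex 13: (3, -5, 2)
  hex 14: (2, -4, 2)
  hex 15: (1, -3, 2)
  hex 16: (0, -2, 2)
  hex 17: (-1, -2, 3)
  hex 18: (-2, -2, 4)
  hex 19: (-3, -2, 5)
  hex 20: (-4, -2, 6)
  hex 21: (-4, -3, 7)
  hex 22: (-4, -4, 8)
  hex 23: (-4, -5, 9)
Sorted: 24 hexes.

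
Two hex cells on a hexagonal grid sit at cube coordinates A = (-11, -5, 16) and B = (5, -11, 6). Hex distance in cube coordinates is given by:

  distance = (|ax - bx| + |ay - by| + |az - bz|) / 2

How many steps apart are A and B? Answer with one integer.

|ax - bx| = |-11 - 5| = 16
|ay - by| = |-5 - (-11)| = 6
|az - bz| = |16 - 6| = 10
distance = (16 + 6 + 10) / 2 = 32 / 2 = 16

Answer: 16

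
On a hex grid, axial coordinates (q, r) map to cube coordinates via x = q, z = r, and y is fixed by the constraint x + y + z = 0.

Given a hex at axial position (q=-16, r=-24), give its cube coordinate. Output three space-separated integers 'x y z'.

Answer: -16 40 -24

Derivation:
x = q = -16
z = r = -24
y = -x - z = -(-16) - (-24) = 40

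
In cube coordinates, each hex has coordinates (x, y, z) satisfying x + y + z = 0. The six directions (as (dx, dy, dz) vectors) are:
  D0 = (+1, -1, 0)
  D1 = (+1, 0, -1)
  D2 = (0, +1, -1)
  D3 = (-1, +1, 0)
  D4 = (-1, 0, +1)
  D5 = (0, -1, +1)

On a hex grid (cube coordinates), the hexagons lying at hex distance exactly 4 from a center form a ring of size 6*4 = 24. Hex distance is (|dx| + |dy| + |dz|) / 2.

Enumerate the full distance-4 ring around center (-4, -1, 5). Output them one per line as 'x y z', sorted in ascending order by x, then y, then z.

Walk ring at distance 4 from (-4, -1, 5):
Start at center + D4*4 = (-8, -1, 9)
  hex 0: (-8, -1, 9)
  hex 1: (-7, -2, 9)
  hex 2: (-6, -3, 9)
  hex 3: (-5, -4, 9)
  hex 4: (-4, -5, 9)
  hex 5: (-3, -5, 8)
  hex 6: (-2, -5, 7)
  hex 7: (-1, -5, 6)
  hex 8: (0, -5, 5)
  hex 9: (0, -4, 4)
  hex 10: (0, -3, 3)
  hex 11: (0, -2, 2)
  hex 12: (0, -1, 1)
  hex 13: (-1, 0, 1)
  hex 14: (-2, 1, 1)
  hex 15: (-3, 2, 1)
  hex 16: (-4, 3, 1)
  hex 17: (-5, 3, 2)
  hex 18: (-6, 3, 3)
  hex 19: (-7, 3, 4)
  hex 20: (-8, 3, 5)
  hex 21: (-8, 2, 6)
  hex 22: (-8, 1, 7)
  hex 23: (-8, 0, 8)
Sorted: 24 hexes.

Answer: -8 -1 9
-8 0 8
-8 1 7
-8 2 6
-8 3 5
-7 -2 9
-7 3 4
-6 -3 9
-6 3 3
-5 -4 9
-5 3 2
-4 -5 9
-4 3 1
-3 -5 8
-3 2 1
-2 -5 7
-2 1 1
-1 -5 6
-1 0 1
0 -5 5
0 -4 4
0 -3 3
0 -2 2
0 -1 1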